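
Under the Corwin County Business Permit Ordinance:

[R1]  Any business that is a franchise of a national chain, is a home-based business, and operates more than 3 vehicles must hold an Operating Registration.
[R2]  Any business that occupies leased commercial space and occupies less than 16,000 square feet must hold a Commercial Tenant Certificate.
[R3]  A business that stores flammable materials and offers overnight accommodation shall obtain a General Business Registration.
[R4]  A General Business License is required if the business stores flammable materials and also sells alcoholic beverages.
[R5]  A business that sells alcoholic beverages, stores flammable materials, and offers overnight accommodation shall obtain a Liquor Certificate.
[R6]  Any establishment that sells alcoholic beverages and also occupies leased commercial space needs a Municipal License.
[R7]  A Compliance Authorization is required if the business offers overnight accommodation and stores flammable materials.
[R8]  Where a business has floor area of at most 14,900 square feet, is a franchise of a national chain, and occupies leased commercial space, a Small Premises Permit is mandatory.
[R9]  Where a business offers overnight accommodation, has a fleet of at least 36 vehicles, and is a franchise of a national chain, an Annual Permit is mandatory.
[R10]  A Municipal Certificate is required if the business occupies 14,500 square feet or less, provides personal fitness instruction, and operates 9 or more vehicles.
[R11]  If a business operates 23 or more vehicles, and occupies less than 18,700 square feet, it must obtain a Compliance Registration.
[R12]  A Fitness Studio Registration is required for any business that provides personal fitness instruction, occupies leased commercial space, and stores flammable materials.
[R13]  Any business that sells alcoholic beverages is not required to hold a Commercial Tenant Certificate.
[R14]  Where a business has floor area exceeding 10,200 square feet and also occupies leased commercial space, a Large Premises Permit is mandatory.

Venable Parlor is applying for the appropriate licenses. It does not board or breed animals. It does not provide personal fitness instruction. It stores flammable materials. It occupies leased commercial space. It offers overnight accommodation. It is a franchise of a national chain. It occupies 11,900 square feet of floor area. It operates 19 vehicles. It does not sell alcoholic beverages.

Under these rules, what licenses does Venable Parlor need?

Commercial Tenant Certificate, Compliance Authorization, General Business Registration, Large Premises Permit, Small Premises Permit

[R1] is a franchise of a national chain; occupies leased commercial space (not: is a home-based business); vehicles 19 > 3 → Operating Registration not required.
[R2] occupies leased commercial space; floor area 11,900 square feet < 16,000 square feet → Commercial Tenant Certificate required.
[R3] stores flammable materials; offers overnight accommodation → General Business Registration required.
[R4] stores flammable materials; does not sell alcoholic beverages → General Business License not required.
[R5] does not sell alcoholic beverages; stores flammable materials; offers overnight accommodation → Liquor Certificate not required.
[R6] does not sell alcoholic beverages; occupies leased commercial space → Municipal License not required.
[R7] offers overnight accommodation; stores flammable materials → Compliance Authorization required.
[R8] floor area 11,900 square feet ≤ 14,900 square feet; is a franchise of a national chain; occupies leased commercial space → Small Premises Permit required.
[R9] offers overnight accommodation; vehicles 19 < 36; is a franchise of a national chain → Annual Permit not required.
[R10] floor area 11,900 square feet ≤ 14,500 square feet; does not provide personal fitness instruction; vehicles 19 ≥ 9 → Municipal Certificate not required.
[R11] vehicles 19 < 23; floor area 11,900 square feet < 18,700 square feet → Compliance Registration not required.
[R12] does not provide personal fitness instruction; occupies leased commercial space; stores flammable materials → Fitness Studio Registration not required.
[R13] does not sell alcoholic beverages → Commercial Tenant Certificate exemption does not apply.
[R14] floor area 11,900 square feet > 10,200 square feet; occupies leased commercial space → Large Premises Permit required.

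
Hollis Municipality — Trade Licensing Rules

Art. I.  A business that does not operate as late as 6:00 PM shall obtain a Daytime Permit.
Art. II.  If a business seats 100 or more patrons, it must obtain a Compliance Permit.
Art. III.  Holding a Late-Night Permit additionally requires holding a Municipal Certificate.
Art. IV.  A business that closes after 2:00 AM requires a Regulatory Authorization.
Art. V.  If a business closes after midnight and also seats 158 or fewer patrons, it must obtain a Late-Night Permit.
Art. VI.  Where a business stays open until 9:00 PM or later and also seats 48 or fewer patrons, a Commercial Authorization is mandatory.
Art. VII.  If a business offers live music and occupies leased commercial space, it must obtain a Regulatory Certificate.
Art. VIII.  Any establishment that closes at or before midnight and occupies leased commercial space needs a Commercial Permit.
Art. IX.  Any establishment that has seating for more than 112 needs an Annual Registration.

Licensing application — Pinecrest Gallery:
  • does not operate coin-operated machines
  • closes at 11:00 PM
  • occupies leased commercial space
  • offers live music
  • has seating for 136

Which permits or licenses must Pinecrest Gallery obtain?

Annual Registration, Commercial Permit, Compliance Permit, Regulatory Certificate

Art. I. closes 11:00 PM, after 6:00 PM → Daytime Permit not required.
Art. II. seating 136 ≥ 100 → Compliance Permit required.
Art. III. Late-Night Permit is not required → no effect.
Art. IV. closes 11:00 PM, at/before 2:00 AM → Regulatory Authorization not required.
Art. V. closes 11:00 PM, at/before midnight; seating 136 ≤ 158 → Late-Night Permit not required.
Art. VI. closes 11:00 PM, after 9:00 PM; seating 136 > 48 → Commercial Authorization not required.
Art. VII. offers live music; occupies leased commercial space → Regulatory Certificate required.
Art. VIII. closes 11:00 PM, at/before midnight; occupies leased commercial space → Commercial Permit required.
Art. IX. seating 136 > 112 → Annual Registration required.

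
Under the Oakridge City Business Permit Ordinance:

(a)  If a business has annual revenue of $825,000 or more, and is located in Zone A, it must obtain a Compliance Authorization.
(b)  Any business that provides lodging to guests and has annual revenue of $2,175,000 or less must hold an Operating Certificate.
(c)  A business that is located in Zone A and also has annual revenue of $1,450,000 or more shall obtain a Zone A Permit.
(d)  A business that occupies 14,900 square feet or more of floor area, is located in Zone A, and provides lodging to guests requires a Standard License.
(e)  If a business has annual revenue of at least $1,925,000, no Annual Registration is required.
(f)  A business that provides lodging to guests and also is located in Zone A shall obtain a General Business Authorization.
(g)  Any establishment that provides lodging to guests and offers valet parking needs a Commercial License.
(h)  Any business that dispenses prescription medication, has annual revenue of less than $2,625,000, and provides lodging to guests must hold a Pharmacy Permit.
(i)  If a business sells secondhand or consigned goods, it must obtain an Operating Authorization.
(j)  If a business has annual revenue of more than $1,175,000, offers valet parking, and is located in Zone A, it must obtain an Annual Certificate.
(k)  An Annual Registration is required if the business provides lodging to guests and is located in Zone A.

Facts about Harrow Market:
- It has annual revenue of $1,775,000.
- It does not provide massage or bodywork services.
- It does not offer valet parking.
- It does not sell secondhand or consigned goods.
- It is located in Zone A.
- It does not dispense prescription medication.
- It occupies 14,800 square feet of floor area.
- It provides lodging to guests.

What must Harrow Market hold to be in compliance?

(a) revenue $1,775,000 ≥ $825,000; is located in Zone A → Compliance Authorization required.
(b) provides lodging to guests; revenue $1,775,000 ≤ $2,175,000 → Operating Certificate required.
(c) is located in Zone A; revenue $1,775,000 ≥ $1,450,000 → Zone A Permit required.
(d) floor area 14,800 square feet < 14,900 square feet; is located in Zone A; provides lodging to guests → Standard License not required.
(e) revenue $1,775,000 < $1,925,000 → Annual Registration exemption does not apply.
(f) provides lodging to guests; is located in Zone A → General Business Authorization required.
(g) provides lodging to guests; does not offer valet parking → Commercial License not required.
(h) does not dispense prescription medication; revenue $1,775,000 < $2,625,000; provides lodging to guests → Pharmacy Permit not required.
(i) does not sell secondhand or consigned goods → Operating Authorization not required.
(j) revenue $1,775,000 > $1,175,000; does not offer valet parking; is located in Zone A → Annual Certificate not required.
(k) provides lodging to guests; is located in Zone A → Annual Registration required.

Annual Registration, Compliance Authorization, General Business Authorization, Operating Certificate, Zone A Permit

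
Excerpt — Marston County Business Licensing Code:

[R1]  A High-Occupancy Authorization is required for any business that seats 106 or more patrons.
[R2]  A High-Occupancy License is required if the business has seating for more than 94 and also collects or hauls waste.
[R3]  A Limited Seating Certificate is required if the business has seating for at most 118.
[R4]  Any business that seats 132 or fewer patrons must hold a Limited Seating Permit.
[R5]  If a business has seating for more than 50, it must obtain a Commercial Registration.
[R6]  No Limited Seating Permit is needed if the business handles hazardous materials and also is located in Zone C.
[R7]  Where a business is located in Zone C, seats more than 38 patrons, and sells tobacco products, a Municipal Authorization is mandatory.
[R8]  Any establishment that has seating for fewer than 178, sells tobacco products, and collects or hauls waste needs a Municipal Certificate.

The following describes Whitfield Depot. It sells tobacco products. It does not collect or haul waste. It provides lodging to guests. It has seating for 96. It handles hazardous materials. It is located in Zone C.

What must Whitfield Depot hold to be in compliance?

[R1] seating 96 < 106 → High-Occupancy Authorization not required.
[R2] seating 96 > 94; does not collect or haul waste → High-Occupancy License not required.
[R3] seating 96 ≤ 118 → Limited Seating Certificate required.
[R4] seating 96 ≤ 132 → Limited Seating Permit required.
[R5] seating 96 > 50 → Commercial Registration required.
[R6] handles hazardous materials; is located in Zone C → exempt from Limited Seating Permit.
[R7] is located in Zone C; seating 96 > 38; sells tobacco products → Municipal Authorization required.
[R8] seating 96 < 178; sells tobacco products; does not collect or haul waste → Municipal Certificate not required.

Commercial Registration, Limited Seating Certificate, Municipal Authorization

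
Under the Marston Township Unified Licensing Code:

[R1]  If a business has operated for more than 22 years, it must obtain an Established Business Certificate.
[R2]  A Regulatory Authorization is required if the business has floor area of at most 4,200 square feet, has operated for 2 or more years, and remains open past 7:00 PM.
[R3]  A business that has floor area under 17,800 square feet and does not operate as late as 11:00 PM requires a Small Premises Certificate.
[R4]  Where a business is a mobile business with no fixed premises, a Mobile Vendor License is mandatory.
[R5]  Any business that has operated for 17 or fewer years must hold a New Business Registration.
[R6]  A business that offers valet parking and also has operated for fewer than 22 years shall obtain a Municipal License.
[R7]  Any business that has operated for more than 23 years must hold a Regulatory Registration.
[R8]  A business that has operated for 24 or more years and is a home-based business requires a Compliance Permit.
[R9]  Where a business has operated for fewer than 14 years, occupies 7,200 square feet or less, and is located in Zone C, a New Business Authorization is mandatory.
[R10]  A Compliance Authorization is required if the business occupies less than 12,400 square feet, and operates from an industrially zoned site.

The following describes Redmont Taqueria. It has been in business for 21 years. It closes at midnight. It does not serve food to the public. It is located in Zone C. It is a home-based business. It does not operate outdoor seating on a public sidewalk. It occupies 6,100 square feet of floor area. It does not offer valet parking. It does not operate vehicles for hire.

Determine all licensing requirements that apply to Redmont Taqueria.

None

[R1] years in business 21 ≤ 22 → Established Business Certificate not required.
[R2] floor area 6,100 square feet > 4,200 square feet; years in business 21 ≥ 2; closes midnight, after 7:00 PM → Regulatory Authorization not required.
[R3] floor area 6,100 square feet < 17,800 square feet; closes midnight, after 11:00 PM → Small Premises Certificate not required.
[R4] is a home-based business (not: is a mobile business with no fixed premises) → Mobile Vendor License not required.
[R5] years in business 21 > 17 → New Business Registration not required.
[R6] does not offer valet parking; years in business 21 < 22 → Municipal License not required.
[R7] years in business 21 ≤ 23 → Regulatory Registration not required.
[R8] years in business 21 < 24; is a home-based business → Compliance Permit not required.
[R9] years in business 21 ≥ 14; floor area 6,100 square feet ≤ 7,200 square feet; is located in Zone C → New Business Authorization not required.
[R10] floor area 6,100 square feet < 12,400 square feet; is a home-based business (not: operates from an industrially zoned site) → Compliance Authorization not required.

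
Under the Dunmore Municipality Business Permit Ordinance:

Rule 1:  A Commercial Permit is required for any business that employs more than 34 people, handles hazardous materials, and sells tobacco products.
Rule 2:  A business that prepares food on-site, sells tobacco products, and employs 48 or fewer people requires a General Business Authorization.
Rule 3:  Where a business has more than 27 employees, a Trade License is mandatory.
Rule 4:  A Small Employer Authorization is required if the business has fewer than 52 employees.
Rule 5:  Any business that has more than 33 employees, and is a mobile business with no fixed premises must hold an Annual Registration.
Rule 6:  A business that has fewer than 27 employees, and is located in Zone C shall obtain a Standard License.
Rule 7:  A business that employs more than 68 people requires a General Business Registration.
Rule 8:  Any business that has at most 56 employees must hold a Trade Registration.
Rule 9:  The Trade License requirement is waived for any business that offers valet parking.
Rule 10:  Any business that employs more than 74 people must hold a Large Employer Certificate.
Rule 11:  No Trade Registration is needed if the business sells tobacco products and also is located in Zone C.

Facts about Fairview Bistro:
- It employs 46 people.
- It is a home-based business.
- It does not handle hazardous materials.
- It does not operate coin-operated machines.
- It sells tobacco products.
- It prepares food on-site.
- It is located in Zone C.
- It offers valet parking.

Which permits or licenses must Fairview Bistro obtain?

Rule 1: employees 46 > 34; does not handle hazardous materials; sells tobacco products → Commercial Permit not required.
Rule 2: prepares food on-site; sells tobacco products; employees 46 ≤ 48 → General Business Authorization required.
Rule 3: employees 46 > 27 → Trade License required.
Rule 4: employees 46 < 52 → Small Employer Authorization required.
Rule 5: employees 46 > 33; is a home-based business (not: is a mobile business with no fixed premises) → Annual Registration not required.
Rule 6: employees 46 ≥ 27; is located in Zone C → Standard License not required.
Rule 7: employees 46 ≤ 68 → General Business Registration not required.
Rule 8: employees 46 ≤ 56 → Trade Registration required.
Rule 9: offers valet parking → exempt from Trade License.
Rule 10: employees 46 ≤ 74 → Large Employer Certificate not required.
Rule 11: sells tobacco products; is located in Zone C → exempt from Trade Registration.

General Business Authorization, Small Employer Authorization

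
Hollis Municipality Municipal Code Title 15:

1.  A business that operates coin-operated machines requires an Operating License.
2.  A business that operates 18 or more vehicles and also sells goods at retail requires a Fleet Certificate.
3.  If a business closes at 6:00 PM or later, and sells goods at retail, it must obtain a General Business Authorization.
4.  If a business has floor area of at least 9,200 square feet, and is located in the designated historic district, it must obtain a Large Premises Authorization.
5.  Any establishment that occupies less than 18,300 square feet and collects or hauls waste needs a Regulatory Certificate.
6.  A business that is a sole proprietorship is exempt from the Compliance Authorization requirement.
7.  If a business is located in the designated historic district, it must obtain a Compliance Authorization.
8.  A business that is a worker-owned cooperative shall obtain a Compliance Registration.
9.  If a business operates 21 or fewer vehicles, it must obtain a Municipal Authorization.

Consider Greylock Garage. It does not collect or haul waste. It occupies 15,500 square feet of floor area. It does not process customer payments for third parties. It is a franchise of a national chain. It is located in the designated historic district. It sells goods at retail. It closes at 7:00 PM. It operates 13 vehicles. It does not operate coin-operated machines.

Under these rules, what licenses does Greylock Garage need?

1. does not operate coin-operated machines → Operating License not required.
2. vehicles 13 < 18; sells goods at retail → Fleet Certificate not required.
3. closes 7:00 PM, after 6:00 PM; sells goods at retail → General Business Authorization required.
4. floor area 15,500 square feet ≥ 9,200 square feet; is located in the designated historic district → Large Premises Authorization required.
5. floor area 15,500 square feet < 18,300 square feet; does not collect or haul waste → Regulatory Certificate not required.
6. is a franchise of a national chain (not: is a sole proprietorship) → Compliance Authorization exemption does not apply.
7. is located in the designated historic district → Compliance Authorization required.
8. is a franchise of a national chain (not: is a worker-owned cooperative) → Compliance Registration not required.
9. vehicles 13 ≤ 21 → Municipal Authorization required.

Compliance Authorization, General Business Authorization, Large Premises Authorization, Municipal Authorization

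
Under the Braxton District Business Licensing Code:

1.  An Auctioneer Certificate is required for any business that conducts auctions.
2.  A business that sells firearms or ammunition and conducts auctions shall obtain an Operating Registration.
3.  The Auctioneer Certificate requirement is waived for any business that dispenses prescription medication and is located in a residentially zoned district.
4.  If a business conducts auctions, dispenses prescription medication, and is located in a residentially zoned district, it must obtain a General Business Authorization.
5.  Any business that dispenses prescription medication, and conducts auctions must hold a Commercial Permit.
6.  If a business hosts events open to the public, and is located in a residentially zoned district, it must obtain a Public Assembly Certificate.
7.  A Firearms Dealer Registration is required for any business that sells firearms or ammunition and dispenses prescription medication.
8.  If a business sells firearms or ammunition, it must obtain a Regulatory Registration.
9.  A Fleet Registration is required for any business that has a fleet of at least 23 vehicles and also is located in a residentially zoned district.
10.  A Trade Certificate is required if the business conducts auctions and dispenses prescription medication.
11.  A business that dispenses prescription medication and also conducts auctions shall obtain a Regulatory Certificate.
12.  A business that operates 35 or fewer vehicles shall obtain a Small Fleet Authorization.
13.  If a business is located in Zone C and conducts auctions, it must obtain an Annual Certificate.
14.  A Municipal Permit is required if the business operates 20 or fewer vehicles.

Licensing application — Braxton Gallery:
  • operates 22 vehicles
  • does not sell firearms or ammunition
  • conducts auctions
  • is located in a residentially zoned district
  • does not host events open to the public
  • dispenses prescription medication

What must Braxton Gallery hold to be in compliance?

Commercial Permit, General Business Authorization, Regulatory Certificate, Small Fleet Authorization, Trade Certificate

1. conducts auctions → Auctioneer Certificate required.
2. does not sell firearms or ammunition; conducts auctions → Operating Registration not required.
3. dispenses prescription medication; is located in a residentially zoned district → exempt from Auctioneer Certificate.
4. conducts auctions; dispenses prescription medication; is located in a residentially zoned district → General Business Authorization required.
5. dispenses prescription medication; conducts auctions → Commercial Permit required.
6. does not host events open to the public; is located in a residentially zoned district → Public Assembly Certificate not required.
7. does not sell firearms or ammunition; dispenses prescription medication → Firearms Dealer Registration not required.
8. does not sell firearms or ammunition → Regulatory Registration not required.
9. vehicles 22 < 23; is located in a residentially zoned district → Fleet Registration not required.
10. conducts auctions; dispenses prescription medication → Trade Certificate required.
11. dispenses prescription medication; conducts auctions → Regulatory Certificate required.
12. vehicles 22 ≤ 35 → Small Fleet Authorization required.
13. is located in a residentially zoned district (not: is located in Zone C); conducts auctions → Annual Certificate not required.
14. vehicles 22 > 20 → Municipal Permit not required.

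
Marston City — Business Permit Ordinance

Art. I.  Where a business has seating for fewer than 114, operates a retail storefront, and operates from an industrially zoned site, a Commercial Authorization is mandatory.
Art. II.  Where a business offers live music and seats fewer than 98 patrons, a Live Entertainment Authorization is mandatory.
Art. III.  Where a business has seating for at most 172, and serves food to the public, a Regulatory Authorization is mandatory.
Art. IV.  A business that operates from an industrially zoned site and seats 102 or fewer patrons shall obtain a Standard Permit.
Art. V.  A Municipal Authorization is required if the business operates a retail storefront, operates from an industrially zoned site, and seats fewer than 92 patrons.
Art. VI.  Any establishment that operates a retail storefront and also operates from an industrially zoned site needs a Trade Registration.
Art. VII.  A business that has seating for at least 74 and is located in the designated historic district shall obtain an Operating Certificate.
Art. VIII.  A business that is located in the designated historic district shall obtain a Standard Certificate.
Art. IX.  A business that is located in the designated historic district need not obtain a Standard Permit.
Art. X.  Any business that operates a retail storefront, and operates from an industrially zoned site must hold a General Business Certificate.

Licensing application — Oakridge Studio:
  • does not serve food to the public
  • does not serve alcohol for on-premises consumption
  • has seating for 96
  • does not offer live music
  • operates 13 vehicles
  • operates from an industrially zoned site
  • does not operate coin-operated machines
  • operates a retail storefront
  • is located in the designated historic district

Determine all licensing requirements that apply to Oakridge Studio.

Commercial Authorization, General Business Certificate, Operating Certificate, Standard Certificate, Trade Registration

Art. I. seating 96 < 114; operates a retail storefront; operates from an industrially zoned site → Commercial Authorization required.
Art. II. does not offer live music; seating 96 < 98 → Live Entertainment Authorization not required.
Art. III. seating 96 ≤ 172; does not serve food to the public → Regulatory Authorization not required.
Art. IV. operates from an industrially zoned site; seating 96 ≤ 102 → Standard Permit required.
Art. V. operates a retail storefront; operates from an industrially zoned site; seating 96 ≥ 92 → Municipal Authorization not required.
Art. VI. operates a retail storefront; operates from an industrially zoned site → Trade Registration required.
Art. VII. seating 96 ≥ 74; is located in the designated historic district → Operating Certificate required.
Art. VIII. is located in the designated historic district → Standard Certificate required.
Art. IX. is located in the designated historic district → exempt from Standard Permit.
Art. X. operates a retail storefront; operates from an industrially zoned site → General Business Certificate required.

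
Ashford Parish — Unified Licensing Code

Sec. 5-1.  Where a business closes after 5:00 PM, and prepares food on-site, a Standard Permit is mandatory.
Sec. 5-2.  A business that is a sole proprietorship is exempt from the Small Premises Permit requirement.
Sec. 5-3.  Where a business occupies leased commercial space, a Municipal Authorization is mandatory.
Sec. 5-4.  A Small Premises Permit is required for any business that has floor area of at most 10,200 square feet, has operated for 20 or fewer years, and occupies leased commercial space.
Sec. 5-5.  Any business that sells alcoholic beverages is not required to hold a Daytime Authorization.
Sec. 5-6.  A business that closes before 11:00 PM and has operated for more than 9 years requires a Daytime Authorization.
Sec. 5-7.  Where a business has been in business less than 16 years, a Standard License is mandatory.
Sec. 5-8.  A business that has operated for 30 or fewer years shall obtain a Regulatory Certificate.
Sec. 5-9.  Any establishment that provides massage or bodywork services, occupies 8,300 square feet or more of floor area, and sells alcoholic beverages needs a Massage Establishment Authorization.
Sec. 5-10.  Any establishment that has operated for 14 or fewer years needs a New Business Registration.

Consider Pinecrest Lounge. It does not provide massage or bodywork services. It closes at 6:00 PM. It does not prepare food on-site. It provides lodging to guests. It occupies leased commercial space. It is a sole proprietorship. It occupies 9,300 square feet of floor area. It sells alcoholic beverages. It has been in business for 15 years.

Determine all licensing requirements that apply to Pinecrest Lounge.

Sec. 5-1. closes 6:00 PM, after 5:00 PM; does not prepare food on-site → Standard Permit not required.
Sec. 5-2. is a sole proprietorship → exempt from Small Premises Permit.
Sec. 5-3. occupies leased commercial space → Municipal Authorization required.
Sec. 5-4. floor area 9,300 square feet ≤ 10,200 square feet; years in business 15 ≤ 20; occupies leased commercial space → Small Premises Permit required.
Sec. 5-5. sells alcoholic beverages → exempt from Daytime Authorization.
Sec. 5-6. closes 6:00 PM, at/before 11:00 PM; years in business 15 > 9 → Daytime Authorization required.
Sec. 5-7. years in business 15 < 16 → Standard License required.
Sec. 5-8. years in business 15 ≤ 30 → Regulatory Certificate required.
Sec. 5-9. does not provide massage or bodywork services; floor area 9,300 square feet ≥ 8,300 square feet; sells alcoholic beverages → Massage Establishment Authorization not required.
Sec. 5-10. years in business 15 > 14 → New Business Registration not required.

Municipal Authorization, Regulatory Certificate, Standard License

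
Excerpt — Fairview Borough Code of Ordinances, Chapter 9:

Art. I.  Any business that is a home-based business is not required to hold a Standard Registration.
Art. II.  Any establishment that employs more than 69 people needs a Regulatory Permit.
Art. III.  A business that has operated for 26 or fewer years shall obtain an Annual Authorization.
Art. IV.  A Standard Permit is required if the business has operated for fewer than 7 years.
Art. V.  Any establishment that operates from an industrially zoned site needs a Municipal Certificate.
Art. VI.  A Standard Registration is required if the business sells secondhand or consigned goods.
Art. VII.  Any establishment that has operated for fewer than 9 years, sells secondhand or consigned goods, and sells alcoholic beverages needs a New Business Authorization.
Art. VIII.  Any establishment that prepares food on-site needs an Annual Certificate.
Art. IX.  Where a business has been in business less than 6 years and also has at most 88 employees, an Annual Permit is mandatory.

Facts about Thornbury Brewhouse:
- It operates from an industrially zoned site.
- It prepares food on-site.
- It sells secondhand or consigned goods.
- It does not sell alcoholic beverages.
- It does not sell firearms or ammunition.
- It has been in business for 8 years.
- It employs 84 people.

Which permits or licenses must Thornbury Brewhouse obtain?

Annual Authorization, Annual Certificate, Municipal Certificate, Regulatory Permit, Standard Registration

Art. I. operates from an industrially zoned site (not: is a home-based business) → Standard Registration exemption does not apply.
Art. II. employees 84 > 69 → Regulatory Permit required.
Art. III. years in business 8 ≤ 26 → Annual Authorization required.
Art. IV. years in business 8 ≥ 7 → Standard Permit not required.
Art. V. operates from an industrially zoned site → Municipal Certificate required.
Art. VI. sells secondhand or consigned goods → Standard Registration required.
Art. VII. years in business 8 < 9; sells secondhand or consigned goods; does not sell alcoholic beverages → New Business Authorization not required.
Art. VIII. prepares food on-site → Annual Certificate required.
Art. IX. years in business 8 ≥ 6; employees 84 ≤ 88 → Annual Permit not required.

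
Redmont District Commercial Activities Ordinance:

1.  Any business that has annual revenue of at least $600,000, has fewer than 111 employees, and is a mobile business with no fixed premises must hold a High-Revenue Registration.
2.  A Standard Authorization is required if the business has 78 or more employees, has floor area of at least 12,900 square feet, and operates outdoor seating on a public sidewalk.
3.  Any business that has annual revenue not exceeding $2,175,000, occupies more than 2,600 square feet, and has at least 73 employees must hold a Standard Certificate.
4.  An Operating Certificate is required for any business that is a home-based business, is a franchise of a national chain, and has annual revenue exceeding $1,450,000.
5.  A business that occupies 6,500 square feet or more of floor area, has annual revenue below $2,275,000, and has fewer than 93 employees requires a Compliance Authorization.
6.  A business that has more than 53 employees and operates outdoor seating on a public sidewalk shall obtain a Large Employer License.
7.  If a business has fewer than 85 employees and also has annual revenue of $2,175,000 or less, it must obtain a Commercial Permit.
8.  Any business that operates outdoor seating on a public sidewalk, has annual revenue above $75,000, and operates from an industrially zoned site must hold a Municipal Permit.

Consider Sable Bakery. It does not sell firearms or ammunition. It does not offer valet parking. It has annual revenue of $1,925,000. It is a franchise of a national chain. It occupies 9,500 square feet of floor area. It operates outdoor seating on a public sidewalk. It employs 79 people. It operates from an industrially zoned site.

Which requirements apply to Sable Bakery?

Commercial Permit, Compliance Authorization, Large Employer License, Municipal Permit, Standard Certificate

1. revenue $1,925,000 ≥ $600,000; employees 79 < 111; operates from an industrially zoned site (not: is a mobile business with no fixed premises) → High-Revenue Registration not required.
2. employees 79 ≥ 78; floor area 9,500 square feet < 12,900 square feet; operates outdoor seating on a public sidewalk → Standard Authorization not required.
3. revenue $1,925,000 ≤ $2,175,000; floor area 9,500 square feet > 2,600 square feet; employees 79 ≥ 73 → Standard Certificate required.
4. operates from an industrially zoned site (not: is a home-based business); is a franchise of a national chain; revenue $1,925,000 > $1,450,000 → Operating Certificate not required.
5. floor area 9,500 square feet ≥ 6,500 square feet; revenue $1,925,000 < $2,275,000; employees 79 < 93 → Compliance Authorization required.
6. employees 79 > 53; operates outdoor seating on a public sidewalk → Large Employer License required.
7. employees 79 < 85; revenue $1,925,000 ≤ $2,175,000 → Commercial Permit required.
8. operates outdoor seating on a public sidewalk; revenue $1,925,000 > $75,000; operates from an industrially zoned site → Municipal Permit required.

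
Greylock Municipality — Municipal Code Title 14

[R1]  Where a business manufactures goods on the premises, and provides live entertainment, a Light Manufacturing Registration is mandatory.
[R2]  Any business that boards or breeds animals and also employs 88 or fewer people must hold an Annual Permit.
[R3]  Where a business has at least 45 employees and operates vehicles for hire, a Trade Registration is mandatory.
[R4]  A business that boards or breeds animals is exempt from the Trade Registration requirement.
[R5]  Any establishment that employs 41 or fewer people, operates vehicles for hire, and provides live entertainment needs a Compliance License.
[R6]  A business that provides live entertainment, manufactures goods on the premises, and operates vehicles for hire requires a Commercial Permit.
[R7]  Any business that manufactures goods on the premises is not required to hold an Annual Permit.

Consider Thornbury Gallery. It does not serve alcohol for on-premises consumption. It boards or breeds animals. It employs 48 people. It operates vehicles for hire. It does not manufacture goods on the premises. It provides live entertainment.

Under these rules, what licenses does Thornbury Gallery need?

[R1] does not manufacture goods on the premises; provides live entertainment → Light Manufacturing Registration not required.
[R2] boards or breeds animals; employees 48 ≤ 88 → Annual Permit required.
[R3] employees 48 ≥ 45; operates vehicles for hire → Trade Registration required.
[R4] boards or breeds animals → exempt from Trade Registration.
[R5] employees 48 > 41; operates vehicles for hire; provides live entertainment → Compliance License not required.
[R6] provides live entertainment; does not manufacture goods on the premises; operates vehicles for hire → Commercial Permit not required.
[R7] does not manufacture goods on the premises → Annual Permit exemption does not apply.

Annual Permit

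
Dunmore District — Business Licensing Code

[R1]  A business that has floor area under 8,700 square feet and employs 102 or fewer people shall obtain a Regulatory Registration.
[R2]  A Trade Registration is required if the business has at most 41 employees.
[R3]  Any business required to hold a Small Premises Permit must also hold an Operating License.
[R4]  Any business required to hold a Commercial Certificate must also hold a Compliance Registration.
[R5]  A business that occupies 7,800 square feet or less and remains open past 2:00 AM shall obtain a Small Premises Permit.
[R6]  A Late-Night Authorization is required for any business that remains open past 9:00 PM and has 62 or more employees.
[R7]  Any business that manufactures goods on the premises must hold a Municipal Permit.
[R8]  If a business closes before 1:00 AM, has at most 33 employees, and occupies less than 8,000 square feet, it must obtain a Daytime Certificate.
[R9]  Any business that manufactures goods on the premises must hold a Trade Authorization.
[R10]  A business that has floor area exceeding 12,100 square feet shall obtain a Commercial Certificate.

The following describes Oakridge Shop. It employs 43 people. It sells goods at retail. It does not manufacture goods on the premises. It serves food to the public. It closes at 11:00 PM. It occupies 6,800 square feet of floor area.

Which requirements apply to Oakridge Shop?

[R1] floor area 6,800 square feet < 8,700 square feet; employees 43 ≤ 102 → Regulatory Registration required.
[R2] employees 43 > 41 → Trade Registration not required.
[R3] Small Premises Permit is not required → no effect.
[R4] Commercial Certificate is not required → no effect.
[R5] floor area 6,800 square feet ≤ 7,800 square feet; closes 11:00 PM, at/before 2:00 AM → Small Premises Permit not required.
[R6] closes 11:00 PM, after 9:00 PM; employees 43 < 62 → Late-Night Authorization not required.
[R7] does not manufacture goods on the premises → Municipal Permit not required.
[R8] closes 11:00 PM, at/before 1:00 AM; employees 43 > 33; floor area 6,800 square feet < 8,000 square feet → Daytime Certificate not required.
[R9] does not manufacture goods on the premises → Trade Authorization not required.
[R10] floor area 6,800 square feet ≤ 12,100 square feet → Commercial Certificate not required.

Regulatory Registration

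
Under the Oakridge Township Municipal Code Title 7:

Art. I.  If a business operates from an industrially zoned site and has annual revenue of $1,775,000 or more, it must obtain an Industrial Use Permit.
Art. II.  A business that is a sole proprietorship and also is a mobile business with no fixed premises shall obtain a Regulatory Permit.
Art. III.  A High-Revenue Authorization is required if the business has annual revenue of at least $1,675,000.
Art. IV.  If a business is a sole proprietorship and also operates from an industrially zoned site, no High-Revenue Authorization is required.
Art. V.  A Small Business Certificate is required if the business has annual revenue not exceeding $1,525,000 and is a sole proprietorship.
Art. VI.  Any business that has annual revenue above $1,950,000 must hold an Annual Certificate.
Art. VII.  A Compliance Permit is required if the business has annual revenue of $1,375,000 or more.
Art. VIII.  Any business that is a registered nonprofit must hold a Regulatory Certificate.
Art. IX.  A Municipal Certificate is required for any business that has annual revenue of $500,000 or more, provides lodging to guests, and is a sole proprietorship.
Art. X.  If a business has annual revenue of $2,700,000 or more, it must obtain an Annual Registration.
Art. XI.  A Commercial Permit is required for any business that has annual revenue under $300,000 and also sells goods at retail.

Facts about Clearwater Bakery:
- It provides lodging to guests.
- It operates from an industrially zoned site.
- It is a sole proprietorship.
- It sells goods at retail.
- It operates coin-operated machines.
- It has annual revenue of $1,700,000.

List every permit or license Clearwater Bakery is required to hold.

Art. I. operates from an industrially zoned site; revenue $1,700,000 < $1,775,000 → Industrial Use Permit not required.
Art. II. is a sole proprietorship; operates from an industrially zoned site (not: is a mobile business with no fixed premises) → Regulatory Permit not required.
Art. III. revenue $1,700,000 ≥ $1,675,000 → High-Revenue Authorization required.
Art. IV. is a sole proprietorship; operates from an industrially zoned site → exempt from High-Revenue Authorization.
Art. V. revenue $1,700,000 > $1,525,000; is a sole proprietorship → Small Business Certificate not required.
Art. VI. revenue $1,700,000 ≤ $1,950,000 → Annual Certificate not required.
Art. VII. revenue $1,700,000 ≥ $1,375,000 → Compliance Permit required.
Art. VIII. is a sole proprietorship (not: is a registered nonprofit) → Regulatory Certificate not required.
Art. IX. revenue $1,700,000 ≥ $500,000; provides lodging to guests; is a sole proprietorship → Municipal Certificate required.
Art. X. revenue $1,700,000 < $2,700,000 → Annual Registration not required.
Art. XI. revenue $1,700,000 ≥ $300,000; sells goods at retail → Commercial Permit not required.

Compliance Permit, Municipal Certificate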